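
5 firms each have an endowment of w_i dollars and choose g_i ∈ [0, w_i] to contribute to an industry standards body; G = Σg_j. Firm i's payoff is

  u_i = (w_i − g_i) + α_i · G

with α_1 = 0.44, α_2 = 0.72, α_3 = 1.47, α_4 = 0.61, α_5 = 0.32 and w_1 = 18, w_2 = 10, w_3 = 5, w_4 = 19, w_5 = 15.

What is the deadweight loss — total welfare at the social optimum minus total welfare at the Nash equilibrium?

∂u_i/∂g_i = α_i − 1, so firm i contributes w_i if α_i > 1, else 0.
α_i > 1 for i ∈ {3}; NE contributions (0, 0, 5, 0, 0), G = 5.
W^NE = Σw_i − G^NE + (Σα_i)·G^NE = 67 + 2.56·5 = 79.8.
Planner: ∂(Σu_j)/∂g_i = Σα_j − 1 = 2.56 > 0, so everyone contributes w_i; G^SO = 67, W^SO = 67 + 2.56·67 = 238.52.
Deadweight loss = 158.72.

158.72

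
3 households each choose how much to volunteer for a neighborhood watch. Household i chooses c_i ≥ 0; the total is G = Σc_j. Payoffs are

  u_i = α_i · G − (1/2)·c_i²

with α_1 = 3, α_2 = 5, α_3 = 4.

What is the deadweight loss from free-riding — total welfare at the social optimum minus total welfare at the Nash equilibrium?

97

Household i's FOC: ∂u_i/∂c_i = α_i − c_i = 0, so c_i* = α_i.
NE contributions = (3, 5, 4); G = 12.
W^NE = (Σα)·G − ½Σα_i² = 12² − ½·50 = 119.
Planner sets c_i = Σα_j = 12 for every i, so G^SO = 3·12 = 36.
W^SO = (Σα)·G^SO − ½·3·(Σα)² = (3/2)·12² = 216.
Deadweight loss = W^SO − W^NE = 97.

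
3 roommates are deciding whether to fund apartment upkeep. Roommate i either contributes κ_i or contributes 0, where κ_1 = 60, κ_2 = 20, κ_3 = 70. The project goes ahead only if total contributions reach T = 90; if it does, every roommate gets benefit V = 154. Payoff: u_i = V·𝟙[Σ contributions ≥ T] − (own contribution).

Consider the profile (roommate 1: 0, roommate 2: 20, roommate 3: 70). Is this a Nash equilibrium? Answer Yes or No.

Yes

Total = 90 ≥ 90: provided.
Roommate 1 (pledges 0, payoff 154): pledging 60 → total 150, payoff 94. No gain.
Roommate 2 (pledges 20, payoff 134): dropping to 0 → total 70, payoff 0. No gain.
Roommate 3 (pledges 70, payoff 84): dropping to 0 → total 20, payoff 0. No gain.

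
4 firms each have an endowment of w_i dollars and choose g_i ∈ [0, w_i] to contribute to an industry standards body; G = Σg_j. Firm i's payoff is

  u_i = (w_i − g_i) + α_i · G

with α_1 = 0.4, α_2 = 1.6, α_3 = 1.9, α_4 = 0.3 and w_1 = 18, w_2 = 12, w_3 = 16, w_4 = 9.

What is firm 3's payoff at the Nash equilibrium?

∂u_i/∂g_i = α_i − 1, so firm i contributes w_i if α_i > 1, else 0.
α_i > 1 for i ∈ {2, 3}; NE contributions (0, 12, 16, 0), G = 28.
u_3 = (16 − 16) + 1.9·28 = 53.2.

53.2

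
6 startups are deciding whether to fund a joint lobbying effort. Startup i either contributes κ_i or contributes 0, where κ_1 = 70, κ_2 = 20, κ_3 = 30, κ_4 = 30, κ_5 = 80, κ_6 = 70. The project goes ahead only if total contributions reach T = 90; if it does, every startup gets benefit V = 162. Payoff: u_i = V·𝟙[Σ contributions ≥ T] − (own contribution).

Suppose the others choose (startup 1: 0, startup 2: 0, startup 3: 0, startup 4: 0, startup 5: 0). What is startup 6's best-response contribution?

0

Others' total = 0. Even contributing 70 gives 70 < 90: no benefit either way.
Best response: 0.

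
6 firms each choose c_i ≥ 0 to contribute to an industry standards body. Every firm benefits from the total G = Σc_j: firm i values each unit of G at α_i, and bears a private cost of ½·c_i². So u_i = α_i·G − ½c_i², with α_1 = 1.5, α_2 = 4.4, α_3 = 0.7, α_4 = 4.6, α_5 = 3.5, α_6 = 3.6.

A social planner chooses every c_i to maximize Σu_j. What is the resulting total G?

109.8

Planner FOC: ∂(Σu_j)/∂c_i = (Σα_j) − c_i = 0, so c_i^SO = Σα_j = 18.3 for every i; G^SO = 109.8.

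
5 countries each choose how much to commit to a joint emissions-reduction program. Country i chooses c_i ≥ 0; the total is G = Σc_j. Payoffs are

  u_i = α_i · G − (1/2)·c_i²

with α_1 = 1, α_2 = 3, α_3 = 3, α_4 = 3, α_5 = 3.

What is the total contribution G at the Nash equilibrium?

13

Country i's FOC: ∂u_i/∂c_i = α_i − c_i = 0, so c_i* = α_i.
NE contributions = (1, 3, 3, 3, 3); G = 13.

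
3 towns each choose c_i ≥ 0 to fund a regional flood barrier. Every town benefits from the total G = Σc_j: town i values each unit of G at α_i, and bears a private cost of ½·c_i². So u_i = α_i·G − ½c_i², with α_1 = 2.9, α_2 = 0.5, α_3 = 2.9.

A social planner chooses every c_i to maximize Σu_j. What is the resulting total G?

18.9

Planner FOC: ∂(Σu_j)/∂c_i = (Σα_j) − c_i = 0, so c_i^SO = Σα_j = 6.3 for every i; G^SO = 18.9.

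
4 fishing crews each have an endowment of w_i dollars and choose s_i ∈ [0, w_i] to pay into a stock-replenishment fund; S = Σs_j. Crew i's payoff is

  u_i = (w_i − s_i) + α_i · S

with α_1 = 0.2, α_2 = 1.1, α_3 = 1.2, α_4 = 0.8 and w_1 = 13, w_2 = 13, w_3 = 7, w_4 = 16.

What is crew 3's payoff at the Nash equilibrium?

∂u_i/∂s_i = α_i − 1, so crew i contributes w_i if α_i > 1, else 0.
α_i > 1 for i ∈ {2, 3}; NE contributions (0, 13, 7, 0), S = 20.
u_3 = (7 − 7) + 1.2·20 = 24.

24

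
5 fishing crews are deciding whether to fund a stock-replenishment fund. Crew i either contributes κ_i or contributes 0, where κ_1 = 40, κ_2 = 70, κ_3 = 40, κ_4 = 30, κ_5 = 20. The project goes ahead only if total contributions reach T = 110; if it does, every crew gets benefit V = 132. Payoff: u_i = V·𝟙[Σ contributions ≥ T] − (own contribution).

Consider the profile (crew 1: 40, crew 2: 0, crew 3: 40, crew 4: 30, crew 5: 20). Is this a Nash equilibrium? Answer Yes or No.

Total = 130 ≥ 110: provided.
Crew 1 (pledges 40, payoff 92): dropping to 0 → total 90, payoff 0. No gain.
Crew 2 (pledges 0, payoff 132): pledging 70 → total 200, payoff 62. No gain.
Crew 3 (pledges 40, payoff 92): dropping to 0 → total 90, payoff 0. No gain.
Crew 4 (pledges 30, payoff 102): dropping to 0 → total 100, payoff 0. No gain.
Crew 5 (pledges 20, payoff 112): dropping to 0 → total 110, payoff 132. Profitable deviation.

No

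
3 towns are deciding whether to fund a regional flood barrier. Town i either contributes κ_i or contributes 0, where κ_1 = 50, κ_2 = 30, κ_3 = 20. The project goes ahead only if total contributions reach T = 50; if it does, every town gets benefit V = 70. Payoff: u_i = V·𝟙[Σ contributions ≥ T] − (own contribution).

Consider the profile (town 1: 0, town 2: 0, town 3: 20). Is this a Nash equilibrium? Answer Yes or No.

No

Total = 20 < 50: not provided.
Town 1 (pledges 0, payoff 0): pledging 50 → total 70, payoff 20. Profitable deviation.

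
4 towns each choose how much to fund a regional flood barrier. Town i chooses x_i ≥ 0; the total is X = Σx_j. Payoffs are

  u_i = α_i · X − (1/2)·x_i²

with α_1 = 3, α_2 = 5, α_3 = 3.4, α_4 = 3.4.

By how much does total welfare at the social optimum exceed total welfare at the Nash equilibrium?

Town i's FOC: ∂u_i/∂x_i = α_i − x_i = 0, so x_i* = α_i.
NE contributions = (3, 5, 3.4, 3.4); X = 14.8.
W^NE = (Σα)·X − ½Σα_i² = 14.8² − ½·57.12 = 190.48.
Planner sets x_i = Σα_j = 14.8 for every i, so X^SO = 4·14.8 = 59.2.
W^SO = (Σα)·X^SO − ½·4·(Σα)² = (4/2)·14.8² = 438.08.
Deadweight loss = W^SO − W^NE = 247.6.

247.6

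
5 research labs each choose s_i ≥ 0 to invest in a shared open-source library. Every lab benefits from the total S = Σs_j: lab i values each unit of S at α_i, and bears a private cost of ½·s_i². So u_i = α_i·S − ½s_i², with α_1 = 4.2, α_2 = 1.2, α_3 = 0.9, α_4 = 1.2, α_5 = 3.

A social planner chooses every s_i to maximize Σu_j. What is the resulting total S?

52.5

Planner FOC: ∂(Σu_j)/∂s_i = (Σα_j) − s_i = 0, so s_i^SO = Σα_j = 10.5 for every i; S^SO = 52.5.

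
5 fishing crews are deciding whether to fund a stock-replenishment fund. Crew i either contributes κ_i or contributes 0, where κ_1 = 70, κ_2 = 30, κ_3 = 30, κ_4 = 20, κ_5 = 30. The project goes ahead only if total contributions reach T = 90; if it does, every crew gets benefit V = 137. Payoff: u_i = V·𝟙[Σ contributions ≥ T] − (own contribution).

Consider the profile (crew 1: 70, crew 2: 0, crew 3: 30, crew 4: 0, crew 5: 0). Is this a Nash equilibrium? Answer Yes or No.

Total = 100 ≥ 90: provided.
Crew 1 (pledges 70, payoff 67): dropping to 0 → total 30, payoff 0. No gain.
Crew 2 (pledges 0, payoff 137): pledging 30 → total 130, payoff 107. No gain.
Crew 3 (pledges 30, payoff 107): dropping to 0 → total 70, payoff 0. No gain.
Crew 4 (pledges 0, payoff 137): pledging 20 → total 120, payoff 117. No gain.
Crew 5 (pledges 0, payoff 137): pledging 30 → total 130, payoff 107. No gain.

Yes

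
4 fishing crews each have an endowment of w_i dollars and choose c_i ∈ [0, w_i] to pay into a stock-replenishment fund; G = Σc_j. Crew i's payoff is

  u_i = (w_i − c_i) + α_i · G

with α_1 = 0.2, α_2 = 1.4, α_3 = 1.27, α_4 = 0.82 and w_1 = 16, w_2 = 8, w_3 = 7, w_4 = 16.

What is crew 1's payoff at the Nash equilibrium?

∂u_i/∂c_i = α_i − 1, so crew i contributes w_i if α_i > 1, else 0.
α_i > 1 for i ∈ {2, 3}; NE contributions (0, 8, 7, 0), G = 15.
u_1 = (16 − 0) + 0.2·15 = 19.

19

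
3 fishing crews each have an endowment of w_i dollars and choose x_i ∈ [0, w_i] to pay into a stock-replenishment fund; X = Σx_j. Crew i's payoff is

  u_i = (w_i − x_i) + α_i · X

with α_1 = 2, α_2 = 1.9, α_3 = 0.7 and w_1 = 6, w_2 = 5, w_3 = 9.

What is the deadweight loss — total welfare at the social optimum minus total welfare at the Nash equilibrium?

∂u_i/∂x_i = α_i − 1, so crew i contributes w_i if α_i > 1, else 0.
α_i > 1 for i ∈ {1, 2}; NE contributions (6, 5, 0), X = 11.
W^NE = Σw_i − X^NE + (Σα_i)·X^NE = 20 + 3.6·11 = 59.6.
Planner: ∂(Σu_j)/∂x_i = Σα_j − 1 = 3.6 > 0, so everyone contributes w_i; X^SO = 20, W^SO = 20 + 3.6·20 = 92.
Deadweight loss = 32.4.

32.4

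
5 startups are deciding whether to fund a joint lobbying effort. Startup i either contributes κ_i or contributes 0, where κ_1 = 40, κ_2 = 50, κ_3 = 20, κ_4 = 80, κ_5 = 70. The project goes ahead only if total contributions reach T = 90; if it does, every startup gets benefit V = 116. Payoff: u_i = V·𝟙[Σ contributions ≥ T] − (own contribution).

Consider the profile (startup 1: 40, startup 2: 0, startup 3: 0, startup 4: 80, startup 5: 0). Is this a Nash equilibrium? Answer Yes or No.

Yes

Total = 120 ≥ 90: provided.
Startup 1 (pledges 40, payoff 76): dropping to 0 → total 80, payoff 0. No gain.
Startup 2 (pledges 0, payoff 116): pledging 50 → total 170, payoff 66. No gain.
Startup 3 (pledges 0, payoff 116): pledging 20 → total 140, payoff 96. No gain.
Startup 4 (pledges 80, payoff 36): dropping to 0 → total 40, payoff 0. No gain.
Startup 5 (pledges 0, payoff 116): pledging 70 → total 190, payoff 46. No gain.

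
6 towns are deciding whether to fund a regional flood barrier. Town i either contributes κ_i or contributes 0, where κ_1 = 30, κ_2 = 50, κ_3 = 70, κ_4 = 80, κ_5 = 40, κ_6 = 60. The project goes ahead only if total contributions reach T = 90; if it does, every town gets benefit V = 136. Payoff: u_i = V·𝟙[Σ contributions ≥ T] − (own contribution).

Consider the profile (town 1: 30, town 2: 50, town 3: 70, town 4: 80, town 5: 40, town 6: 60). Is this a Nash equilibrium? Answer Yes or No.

No

Total = 330 ≥ 90: provided.
Town 1 (pledges 30, payoff 106): dropping to 0 → total 300, payoff 136. Profitable deviation.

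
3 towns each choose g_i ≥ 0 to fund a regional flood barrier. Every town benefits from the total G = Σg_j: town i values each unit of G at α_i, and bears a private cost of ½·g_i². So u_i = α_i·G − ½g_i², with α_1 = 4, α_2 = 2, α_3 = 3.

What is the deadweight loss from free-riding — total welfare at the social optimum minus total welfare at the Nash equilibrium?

55

Town i's FOC: ∂u_i/∂g_i = α_i − g_i = 0, so g_i* = α_i.
NE contributions = (4, 2, 3); G = 9.
W^NE = (Σα)·G − ½Σα_i² = 9² − ½·29 = 66.5.
Planner sets g_i = Σα_j = 9 for every i, so G^SO = 3·9 = 27.
W^SO = (Σα)·G^SO − ½·3·(Σα)² = (3/2)·9² = 121.5.
Deadweight loss = W^SO − W^NE = 55.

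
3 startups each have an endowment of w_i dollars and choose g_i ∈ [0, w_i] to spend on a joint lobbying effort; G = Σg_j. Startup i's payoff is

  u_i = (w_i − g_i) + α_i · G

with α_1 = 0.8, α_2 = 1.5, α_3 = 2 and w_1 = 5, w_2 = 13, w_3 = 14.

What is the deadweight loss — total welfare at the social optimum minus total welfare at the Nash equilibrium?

16.5

∂u_i/∂g_i = α_i − 1, so startup i contributes w_i if α_i > 1, else 0.
α_i > 1 for i ∈ {2, 3}; NE contributions (0, 13, 14), G = 27.
W^NE = Σw_i − G^NE + (Σα_i)·G^NE = 32 + 3.3·27 = 121.1.
Planner: ∂(Σu_j)/∂g_i = Σα_j − 1 = 3.3 > 0, so everyone contributes w_i; G^SO = 32, W^SO = 32 + 3.3·32 = 137.6.
Deadweight loss = 16.5.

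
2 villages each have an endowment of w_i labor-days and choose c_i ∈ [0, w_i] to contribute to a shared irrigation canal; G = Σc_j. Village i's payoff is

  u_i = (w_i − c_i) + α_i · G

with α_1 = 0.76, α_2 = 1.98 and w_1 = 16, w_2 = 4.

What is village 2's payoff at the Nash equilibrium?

∂u_i/∂c_i = α_i − 1, so village i contributes w_i if α_i > 1, else 0.
α_i > 1 for i ∈ {2}; NE contributions (0, 4), G = 4.
u_2 = (4 − 4) + 1.98·4 = 7.92.

7.92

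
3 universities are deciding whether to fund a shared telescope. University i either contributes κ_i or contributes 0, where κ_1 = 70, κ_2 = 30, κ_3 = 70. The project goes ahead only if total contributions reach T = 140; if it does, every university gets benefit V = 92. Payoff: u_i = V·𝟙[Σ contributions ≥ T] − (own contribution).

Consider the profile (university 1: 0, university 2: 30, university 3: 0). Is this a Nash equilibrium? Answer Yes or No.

No

Total = 30 < 140: not provided.
University 1 (pledges 0, payoff 0): pledging 70 → total 100, payoff -70. No gain.
University 2 (pledges 30, payoff -30): dropping to 0 → total 0, payoff 0. Profitable deviation.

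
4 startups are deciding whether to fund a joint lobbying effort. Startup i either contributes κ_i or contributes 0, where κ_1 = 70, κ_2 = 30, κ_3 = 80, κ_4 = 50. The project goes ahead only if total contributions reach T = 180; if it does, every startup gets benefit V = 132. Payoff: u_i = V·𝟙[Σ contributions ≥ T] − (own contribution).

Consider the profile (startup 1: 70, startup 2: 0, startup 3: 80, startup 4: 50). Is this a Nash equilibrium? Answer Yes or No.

Yes

Total = 200 ≥ 180: provided.
Startup 1 (pledges 70, payoff 62): dropping to 0 → total 130, payoff 0. No gain.
Startup 2 (pledges 0, payoff 132): pledging 30 → total 230, payoff 102. No gain.
Startup 3 (pledges 80, payoff 52): dropping to 0 → total 120, payoff 0. No gain.
Startup 4 (pledges 50, payoff 82): dropping to 0 → total 150, payoff 0. No gain.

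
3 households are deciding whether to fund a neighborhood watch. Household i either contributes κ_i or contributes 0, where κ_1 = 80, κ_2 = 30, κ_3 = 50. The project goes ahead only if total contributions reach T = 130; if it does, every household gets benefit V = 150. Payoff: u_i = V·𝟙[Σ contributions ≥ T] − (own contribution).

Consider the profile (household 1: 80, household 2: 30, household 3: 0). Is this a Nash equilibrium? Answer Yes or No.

Total = 110 < 130: not provided.
Household 1 (pledges 80, payoff -80): dropping to 0 → total 30, payoff 0. Profitable deviation.

No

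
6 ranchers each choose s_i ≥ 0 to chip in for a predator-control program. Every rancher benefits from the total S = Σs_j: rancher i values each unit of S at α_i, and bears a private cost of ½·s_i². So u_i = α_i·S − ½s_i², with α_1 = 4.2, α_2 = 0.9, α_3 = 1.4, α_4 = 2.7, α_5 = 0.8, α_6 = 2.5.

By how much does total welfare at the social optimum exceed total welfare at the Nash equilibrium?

Rancher i's FOC: ∂u_i/∂s_i = α_i − s_i = 0, so s_i* = α_i.
NE contributions = (4.2, 0.9, 1.4, 2.7, 0.8, 2.5); S = 12.5.
W^NE = (Σα)·S − ½Σα_i² = 12.5² − ½·34.59 = 138.955.
Planner sets s_i = Σα_j = 12.5 for every i, so S^SO = 6·12.5 = 75.
W^SO = (Σα)·S^SO − ½·6·(Σα)² = (6/2)·12.5² = 468.75.
Deadweight loss = W^SO − W^NE = 329.795.

329.795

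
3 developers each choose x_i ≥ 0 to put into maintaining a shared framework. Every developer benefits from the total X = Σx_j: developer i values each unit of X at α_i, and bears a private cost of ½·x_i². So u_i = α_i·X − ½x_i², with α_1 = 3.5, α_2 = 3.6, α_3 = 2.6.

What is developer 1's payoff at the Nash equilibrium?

27.825

Developer i's FOC: ∂u_i/∂x_i = α_i − x_i = 0, so x_i* = α_i.
NE contributions = (3.5, 3.6, 2.6); X = 9.7.
u_1 = α_1·X − ½·(x_1)² = 3.5·9.7 − ½·3.5² = 27.825.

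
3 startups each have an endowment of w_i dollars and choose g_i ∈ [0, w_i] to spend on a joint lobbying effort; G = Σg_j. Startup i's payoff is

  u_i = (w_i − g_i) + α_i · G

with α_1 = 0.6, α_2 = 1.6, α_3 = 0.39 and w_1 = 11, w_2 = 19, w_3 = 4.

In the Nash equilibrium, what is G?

19

∂u_i/∂g_i = α_i − 1, so startup i contributes w_i if α_i > 1, else 0.
α_i > 1 for i ∈ {2}; NE contributions (0, 19, 0), G = 19.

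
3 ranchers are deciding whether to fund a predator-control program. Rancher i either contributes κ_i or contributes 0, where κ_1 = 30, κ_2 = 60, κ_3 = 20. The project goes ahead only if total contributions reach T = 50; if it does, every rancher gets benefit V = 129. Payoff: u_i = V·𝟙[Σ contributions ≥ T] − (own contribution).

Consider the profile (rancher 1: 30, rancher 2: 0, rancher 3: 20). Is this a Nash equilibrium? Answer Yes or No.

Total = 50 ≥ 50: provided.
Rancher 1 (pledges 30, payoff 99): dropping to 0 → total 20, payoff 0. No gain.
Rancher 2 (pledges 0, payoff 129): pledging 60 → total 110, payoff 69. No gain.
Rancher 3 (pledges 20, payoff 109): dropping to 0 → total 30, payoff 0. No gain.

Yes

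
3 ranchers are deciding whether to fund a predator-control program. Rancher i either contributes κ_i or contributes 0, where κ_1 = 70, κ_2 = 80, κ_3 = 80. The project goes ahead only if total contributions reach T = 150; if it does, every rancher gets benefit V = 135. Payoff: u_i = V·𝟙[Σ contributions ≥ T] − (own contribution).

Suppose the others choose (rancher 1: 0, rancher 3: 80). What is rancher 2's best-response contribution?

80

Others' total = 80. Contributing 80 brings total to 160 ≥ 150: gain V − κ_2 = 55.
Best response: 80.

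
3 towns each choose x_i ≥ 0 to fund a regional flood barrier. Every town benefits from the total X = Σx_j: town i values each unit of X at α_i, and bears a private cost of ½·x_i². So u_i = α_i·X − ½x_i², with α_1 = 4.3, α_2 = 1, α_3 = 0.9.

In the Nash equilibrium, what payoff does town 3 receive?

5.175

Town i's FOC: ∂u_i/∂x_i = α_i − x_i = 0, so x_i* = α_i.
NE contributions = (4.3, 1, 0.9); X = 6.2.
u_3 = α_3·X − ½·(x_3)² = 0.9·6.2 − ½·0.9² = 5.175.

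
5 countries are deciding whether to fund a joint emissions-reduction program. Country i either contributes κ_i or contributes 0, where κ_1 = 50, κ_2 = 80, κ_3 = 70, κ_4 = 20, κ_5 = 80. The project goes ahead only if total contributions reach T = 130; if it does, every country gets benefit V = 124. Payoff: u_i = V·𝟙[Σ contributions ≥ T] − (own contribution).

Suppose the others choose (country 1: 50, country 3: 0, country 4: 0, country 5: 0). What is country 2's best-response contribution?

Others' total = 50. Contributing 80 brings total to 130 ≥ 130: gain V − κ_2 = 44.
Best response: 80.

80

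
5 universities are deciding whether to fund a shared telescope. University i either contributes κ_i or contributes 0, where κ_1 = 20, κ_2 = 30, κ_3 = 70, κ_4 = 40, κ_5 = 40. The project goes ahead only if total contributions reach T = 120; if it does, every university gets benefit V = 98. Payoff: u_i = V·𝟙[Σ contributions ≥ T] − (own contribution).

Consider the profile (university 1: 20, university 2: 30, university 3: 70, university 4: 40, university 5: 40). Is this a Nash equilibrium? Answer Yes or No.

No

Total = 200 ≥ 120: provided.
University 1 (pledges 20, payoff 78): dropping to 0 → total 180, payoff 98. Profitable deviation.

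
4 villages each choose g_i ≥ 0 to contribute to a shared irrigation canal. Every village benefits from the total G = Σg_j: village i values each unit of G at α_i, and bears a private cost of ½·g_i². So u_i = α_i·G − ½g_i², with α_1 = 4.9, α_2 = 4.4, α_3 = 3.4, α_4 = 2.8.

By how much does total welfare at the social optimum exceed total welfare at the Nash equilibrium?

Village i's FOC: ∂u_i/∂g_i = α_i − g_i = 0, so g_i* = α_i.
NE contributions = (4.9, 4.4, 3.4, 2.8); G = 15.5.
W^NE = (Σα)·G − ½Σα_i² = 15.5² − ½·62.77 = 208.865.
Planner sets g_i = Σα_j = 15.5 for every i, so G^SO = 4·15.5 = 62.
W^SO = (Σα)·G^SO − ½·4·(Σα)² = (4/2)·15.5² = 480.5.
Deadweight loss = W^SO − W^NE = 271.635.

271.635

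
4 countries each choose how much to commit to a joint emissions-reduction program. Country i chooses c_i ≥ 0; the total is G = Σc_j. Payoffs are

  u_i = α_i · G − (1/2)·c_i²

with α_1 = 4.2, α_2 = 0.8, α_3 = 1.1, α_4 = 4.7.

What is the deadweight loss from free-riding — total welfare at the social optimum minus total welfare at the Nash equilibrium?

Country i's FOC: ∂u_i/∂c_i = α_i − c_i = 0, so c_i* = α_i.
NE contributions = (4.2, 0.8, 1.1, 4.7); G = 10.8.
W^NE = (Σα)·G − ½Σα_i² = 10.8² − ½·41.58 = 95.85.
Planner sets c_i = Σα_j = 10.8 for every i, so G^SO = 4·10.8 = 43.2.
W^SO = (Σα)·G^SO − ½·4·(Σα)² = (4/2)·10.8² = 233.28.
Deadweight loss = W^SO − W^NE = 137.43.

137.43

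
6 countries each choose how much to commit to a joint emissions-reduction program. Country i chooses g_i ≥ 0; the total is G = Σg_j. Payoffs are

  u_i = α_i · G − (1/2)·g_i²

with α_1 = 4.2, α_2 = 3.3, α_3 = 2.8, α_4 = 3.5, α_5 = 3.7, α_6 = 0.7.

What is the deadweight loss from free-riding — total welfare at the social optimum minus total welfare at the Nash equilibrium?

Country i's FOC: ∂u_i/∂g_i = α_i − g_i = 0, so g_i* = α_i.
NE contributions = (4.2, 3.3, 2.8, 3.5, 3.7, 0.7); G = 18.2.
W^NE = (Σα)·G − ½Σα_i² = 18.2² − ½·62.8 = 299.84.
Planner sets g_i = Σα_j = 18.2 for every i, so G^SO = 6·18.2 = 109.2.
W^SO = (Σα)·G^SO − ½·6·(Σα)² = (6/2)·18.2² = 993.72.
Deadweight loss = W^SO − W^NE = 693.88.

693.88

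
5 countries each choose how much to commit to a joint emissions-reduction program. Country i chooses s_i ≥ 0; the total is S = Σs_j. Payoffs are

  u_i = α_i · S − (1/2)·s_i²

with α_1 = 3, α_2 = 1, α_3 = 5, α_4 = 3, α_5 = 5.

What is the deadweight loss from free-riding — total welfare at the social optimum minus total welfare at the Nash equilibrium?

Country i's FOC: ∂u_i/∂s_i = α_i − s_i = 0, so s_i* = α_i.
NE contributions = (3, 1, 5, 3, 5); S = 17.
W^NE = (Σα)·S − ½Σα_i² = 17² − ½·69 = 254.5.
Planner sets s_i = Σα_j = 17 for every i, so S^SO = 5·17 = 85.
W^SO = (Σα)·S^SO − ½·5·(Σα)² = (5/2)·17² = 722.5.
Deadweight loss = W^SO − W^NE = 468.

468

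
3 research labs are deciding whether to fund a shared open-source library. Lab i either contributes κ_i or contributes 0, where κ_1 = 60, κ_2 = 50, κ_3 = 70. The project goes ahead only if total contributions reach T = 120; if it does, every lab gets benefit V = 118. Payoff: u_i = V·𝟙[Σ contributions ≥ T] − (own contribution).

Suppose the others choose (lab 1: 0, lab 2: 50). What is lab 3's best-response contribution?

70

Others' total = 50. Contributing 70 brings total to 120 ≥ 120: gain V − κ_3 = 48.
Best response: 70.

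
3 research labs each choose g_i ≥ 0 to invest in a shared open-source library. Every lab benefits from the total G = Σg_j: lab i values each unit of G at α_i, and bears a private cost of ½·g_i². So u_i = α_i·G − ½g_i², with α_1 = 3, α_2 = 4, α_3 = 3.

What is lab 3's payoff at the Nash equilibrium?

Lab i's FOC: ∂u_i/∂g_i = α_i − g_i = 0, so g_i* = α_i.
NE contributions = (3, 4, 3); G = 10.
u_3 = α_3·G − ½·(g_3)² = 3·10 − ½·3² = 25.5.

25.5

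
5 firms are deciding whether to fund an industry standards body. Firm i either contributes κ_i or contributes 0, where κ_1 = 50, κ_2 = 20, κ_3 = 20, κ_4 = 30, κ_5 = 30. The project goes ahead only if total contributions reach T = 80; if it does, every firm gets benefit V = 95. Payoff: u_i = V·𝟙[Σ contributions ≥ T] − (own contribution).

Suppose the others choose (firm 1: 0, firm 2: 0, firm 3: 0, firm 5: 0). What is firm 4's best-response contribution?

0

Others' total = 0. Even contributing 30 gives 30 < 80: no benefit either way.
Best response: 0.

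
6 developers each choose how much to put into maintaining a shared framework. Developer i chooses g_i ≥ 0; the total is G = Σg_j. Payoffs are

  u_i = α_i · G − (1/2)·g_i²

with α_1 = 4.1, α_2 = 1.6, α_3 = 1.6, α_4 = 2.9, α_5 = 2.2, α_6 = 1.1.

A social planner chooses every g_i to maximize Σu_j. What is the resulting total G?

Planner FOC: ∂(Σu_j)/∂g_i = (Σα_j) − g_i = 0, so g_i^SO = Σα_j = 13.5 for every i; G^SO = 81.

81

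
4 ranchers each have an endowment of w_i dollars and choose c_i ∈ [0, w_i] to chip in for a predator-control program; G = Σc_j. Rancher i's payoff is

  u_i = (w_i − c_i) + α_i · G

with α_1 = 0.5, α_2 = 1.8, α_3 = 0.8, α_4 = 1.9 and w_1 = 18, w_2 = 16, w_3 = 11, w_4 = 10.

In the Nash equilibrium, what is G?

∂u_i/∂c_i = α_i − 1, so rancher i contributes w_i if α_i > 1, else 0.
α_i > 1 for i ∈ {2, 4}; NE contributions (0, 16, 0, 10), G = 26.

26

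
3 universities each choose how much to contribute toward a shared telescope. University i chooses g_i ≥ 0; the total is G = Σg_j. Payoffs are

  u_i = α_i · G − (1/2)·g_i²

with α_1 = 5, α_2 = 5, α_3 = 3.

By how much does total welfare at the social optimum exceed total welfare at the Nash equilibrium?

University i's FOC: ∂u_i/∂g_i = α_i − g_i = 0, so g_i* = α_i.
NE contributions = (5, 5, 3); G = 13.
W^NE = (Σα)·G − ½Σα_i² = 13² − ½·59 = 139.5.
Planner sets g_i = Σα_j = 13 for every i, so G^SO = 3·13 = 39.
W^SO = (Σα)·G^SO − ½·3·(Σα)² = (3/2)·13² = 253.5.
Deadweight loss = W^SO − W^NE = 114.

114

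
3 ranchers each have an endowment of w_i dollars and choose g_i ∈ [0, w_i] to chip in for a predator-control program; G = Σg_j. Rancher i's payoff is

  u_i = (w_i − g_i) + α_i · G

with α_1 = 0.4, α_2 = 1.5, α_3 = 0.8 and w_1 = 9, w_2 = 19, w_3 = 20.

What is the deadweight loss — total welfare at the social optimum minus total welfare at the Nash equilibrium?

∂u_i/∂g_i = α_i − 1, so rancher i contributes w_i if α_i > 1, else 0.
α_i > 1 for i ∈ {2}; NE contributions (0, 19, 0), G = 19.
W^NE = Σw_i − G^NE + (Σα_i)·G^NE = 48 + 1.7·19 = 80.3.
Planner: ∂(Σu_j)/∂g_i = Σα_j − 1 = 1.7 > 0, so everyone contributes w_i; G^SO = 48, W^SO = 48 + 1.7·48 = 129.6.
Deadweight loss = 49.3.

49.3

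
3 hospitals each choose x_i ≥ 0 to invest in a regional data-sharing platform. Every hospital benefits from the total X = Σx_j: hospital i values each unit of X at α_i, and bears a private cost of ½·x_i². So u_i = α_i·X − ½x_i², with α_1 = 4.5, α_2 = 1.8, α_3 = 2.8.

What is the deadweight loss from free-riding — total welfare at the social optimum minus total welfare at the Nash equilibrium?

Hospital i's FOC: ∂u_i/∂x_i = α_i − x_i = 0, so x_i* = α_i.
NE contributions = (4.5, 1.8, 2.8); X = 9.1.
W^NE = (Σα)·X − ½Σα_i² = 9.1² − ½·31.33 = 67.145.
Planner sets x_i = Σα_j = 9.1 for every i, so X^SO = 3·9.1 = 27.3.
W^SO = (Σα)·X^SO − ½·3·(Σα)² = (3/2)·9.1² = 124.215.
Deadweight loss = W^SO − W^NE = 57.07.

57.07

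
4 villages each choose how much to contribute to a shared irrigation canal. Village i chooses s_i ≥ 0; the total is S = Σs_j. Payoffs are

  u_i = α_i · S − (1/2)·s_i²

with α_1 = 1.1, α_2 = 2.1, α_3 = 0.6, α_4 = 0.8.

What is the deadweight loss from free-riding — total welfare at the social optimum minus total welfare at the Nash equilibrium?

Village i's FOC: ∂u_i/∂s_i = α_i − s_i = 0, so s_i* = α_i.
NE contributions = (1.1, 2.1, 0.6, 0.8); S = 4.6.
W^NE = (Σα)·S − ½Σα_i² = 4.6² − ½·6.62 = 17.85.
Planner sets s_i = Σα_j = 4.6 for every i, so S^SO = 4·4.6 = 18.4.
W^SO = (Σα)·S^SO − ½·4·(Σα)² = (4/2)·4.6² = 42.32.
Deadweight loss = W^SO − W^NE = 24.47.

24.47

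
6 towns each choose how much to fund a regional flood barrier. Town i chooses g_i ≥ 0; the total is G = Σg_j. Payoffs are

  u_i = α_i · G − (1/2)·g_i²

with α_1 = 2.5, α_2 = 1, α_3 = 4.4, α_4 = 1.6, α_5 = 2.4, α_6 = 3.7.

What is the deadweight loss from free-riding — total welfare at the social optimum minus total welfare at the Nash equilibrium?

Town i's FOC: ∂u_i/∂g_i = α_i − g_i = 0, so g_i* = α_i.
NE contributions = (2.5, 1, 4.4, 1.6, 2.4, 3.7); G = 15.6.
W^NE = (Σα)·G − ½Σα_i² = 15.6² − ½·48.62 = 219.05.
Planner sets g_i = Σα_j = 15.6 for every i, so G^SO = 6·15.6 = 93.6.
W^SO = (Σα)·G^SO − ½·6·(Σα)² = (6/2)·15.6² = 730.08.
Deadweight loss = W^SO − W^NE = 511.03.

511.03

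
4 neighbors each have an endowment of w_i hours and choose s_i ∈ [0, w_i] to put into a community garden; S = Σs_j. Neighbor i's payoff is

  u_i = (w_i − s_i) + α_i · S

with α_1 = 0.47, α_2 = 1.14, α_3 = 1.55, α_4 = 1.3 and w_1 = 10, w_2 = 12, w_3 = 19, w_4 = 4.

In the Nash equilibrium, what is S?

∂u_i/∂s_i = α_i − 1, so neighbor i contributes w_i if α_i > 1, else 0.
α_i > 1 for i ∈ {2, 3, 4}; NE contributions (0, 12, 19, 4), S = 35.

35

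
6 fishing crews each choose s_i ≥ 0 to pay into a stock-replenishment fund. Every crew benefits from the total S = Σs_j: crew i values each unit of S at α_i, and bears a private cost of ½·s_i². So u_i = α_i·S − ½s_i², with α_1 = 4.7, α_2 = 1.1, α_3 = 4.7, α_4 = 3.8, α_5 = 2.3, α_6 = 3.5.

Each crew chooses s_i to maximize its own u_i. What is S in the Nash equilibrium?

20.1

Crew i's FOC: ∂u_i/∂s_i = α_i − s_i = 0, so s_i* = α_i.
NE contributions = (4.7, 1.1, 4.7, 3.8, 2.3, 3.5); S = 20.1.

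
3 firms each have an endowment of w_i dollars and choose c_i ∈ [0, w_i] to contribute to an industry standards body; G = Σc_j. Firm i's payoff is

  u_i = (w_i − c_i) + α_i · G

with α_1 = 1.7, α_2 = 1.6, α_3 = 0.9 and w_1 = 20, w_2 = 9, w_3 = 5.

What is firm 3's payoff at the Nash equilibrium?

∂u_i/∂c_i = α_i − 1, so firm i contributes w_i if α_i > 1, else 0.
α_i > 1 for i ∈ {1, 2}; NE contributions (20, 9, 0), G = 29.
u_3 = (5 − 0) + 0.9·29 = 31.1.

31.1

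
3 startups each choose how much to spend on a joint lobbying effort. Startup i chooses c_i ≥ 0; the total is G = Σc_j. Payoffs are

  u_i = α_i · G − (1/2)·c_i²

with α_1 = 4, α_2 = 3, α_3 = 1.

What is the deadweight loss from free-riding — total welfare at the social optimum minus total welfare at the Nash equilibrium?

45

Startup i's FOC: ∂u_i/∂c_i = α_i − c_i = 0, so c_i* = α_i.
NE contributions = (4, 3, 1); G = 8.
W^NE = (Σα)·G − ½Σα_i² = 8² − ½·26 = 51.
Planner sets c_i = Σα_j = 8 for every i, so G^SO = 3·8 = 24.
W^SO = (Σα)·G^SO − ½·3·(Σα)² = (3/2)·8² = 96.
Deadweight loss = W^SO − W^NE = 45.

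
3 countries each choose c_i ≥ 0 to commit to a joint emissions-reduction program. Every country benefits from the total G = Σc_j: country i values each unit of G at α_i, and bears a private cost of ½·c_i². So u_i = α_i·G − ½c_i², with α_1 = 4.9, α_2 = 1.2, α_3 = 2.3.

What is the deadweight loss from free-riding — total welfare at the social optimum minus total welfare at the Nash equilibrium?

Country i's FOC: ∂u_i/∂c_i = α_i − c_i = 0, so c_i* = α_i.
NE contributions = (4.9, 1.2, 2.3); G = 8.4.
W^NE = (Σα)·G − ½Σα_i² = 8.4² − ½·30.74 = 55.19.
Planner sets c_i = Σα_j = 8.4 for every i, so G^SO = 3·8.4 = 25.2.
W^SO = (Σα)·G^SO − ½·3·(Σα)² = (3/2)·8.4² = 105.84.
Deadweight loss = W^SO − W^NE = 50.65.

50.65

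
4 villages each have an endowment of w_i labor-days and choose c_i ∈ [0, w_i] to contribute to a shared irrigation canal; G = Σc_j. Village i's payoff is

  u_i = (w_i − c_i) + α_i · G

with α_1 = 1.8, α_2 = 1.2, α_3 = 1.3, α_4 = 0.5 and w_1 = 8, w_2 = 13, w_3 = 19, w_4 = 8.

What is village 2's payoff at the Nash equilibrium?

∂u_i/∂c_i = α_i − 1, so village i contributes w_i if α_i > 1, else 0.
α_i > 1 for i ∈ {1, 2, 3}; NE contributions (8, 13, 19, 0), G = 40.
u_2 = (13 − 13) + 1.2·40 = 48.

48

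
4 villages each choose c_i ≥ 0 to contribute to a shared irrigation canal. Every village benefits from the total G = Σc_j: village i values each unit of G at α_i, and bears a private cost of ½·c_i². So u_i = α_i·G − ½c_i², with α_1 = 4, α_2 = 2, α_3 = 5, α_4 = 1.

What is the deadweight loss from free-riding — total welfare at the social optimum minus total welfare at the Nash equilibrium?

167

Village i's FOC: ∂u_i/∂c_i = α_i − c_i = 0, so c_i* = α_i.
NE contributions = (4, 2, 5, 1); G = 12.
W^NE = (Σα)·G − ½Σα_i² = 12² − ½·46 = 121.
Planner sets c_i = Σα_j = 12 for every i, so G^SO = 4·12 = 48.
W^SO = (Σα)·G^SO − ½·4·(Σα)² = (4/2)·12² = 288.
Deadweight loss = W^SO − W^NE = 167.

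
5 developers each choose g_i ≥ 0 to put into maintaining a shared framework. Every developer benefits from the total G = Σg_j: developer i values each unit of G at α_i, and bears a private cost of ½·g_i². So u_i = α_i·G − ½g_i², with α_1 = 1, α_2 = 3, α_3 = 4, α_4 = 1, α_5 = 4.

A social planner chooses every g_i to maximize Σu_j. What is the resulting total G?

65

Planner FOC: ∂(Σu_j)/∂g_i = (Σα_j) − g_i = 0, so g_i^SO = Σα_j = 13 for every i; G^SO = 65.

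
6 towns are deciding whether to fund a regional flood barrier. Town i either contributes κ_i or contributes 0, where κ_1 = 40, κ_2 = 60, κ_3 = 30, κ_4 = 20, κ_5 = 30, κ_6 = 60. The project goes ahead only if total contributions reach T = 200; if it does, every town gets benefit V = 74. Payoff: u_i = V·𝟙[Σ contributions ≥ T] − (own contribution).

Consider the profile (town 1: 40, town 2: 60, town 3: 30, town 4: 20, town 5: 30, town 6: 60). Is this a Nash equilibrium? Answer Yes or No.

Total = 240 ≥ 200: provided.
Town 1 (pledges 40, payoff 34): dropping to 0 → total 200, payoff 74. Profitable deviation.

No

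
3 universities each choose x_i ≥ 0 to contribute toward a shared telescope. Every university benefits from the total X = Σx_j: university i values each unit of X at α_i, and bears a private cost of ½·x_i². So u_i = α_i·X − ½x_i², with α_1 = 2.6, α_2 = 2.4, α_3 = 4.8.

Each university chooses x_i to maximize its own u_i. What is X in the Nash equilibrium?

9.8

University i's FOC: ∂u_i/∂x_i = α_i − x_i = 0, so x_i* = α_i.
NE contributions = (2.6, 2.4, 4.8); X = 9.8.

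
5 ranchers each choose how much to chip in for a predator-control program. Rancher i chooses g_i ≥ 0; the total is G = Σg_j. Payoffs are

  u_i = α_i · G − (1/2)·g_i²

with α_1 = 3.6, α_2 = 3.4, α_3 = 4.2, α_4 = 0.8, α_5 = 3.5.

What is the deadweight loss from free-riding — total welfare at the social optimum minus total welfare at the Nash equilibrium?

387.9

Rancher i's FOC: ∂u_i/∂g_i = α_i − g_i = 0, so g_i* = α_i.
NE contributions = (3.6, 3.4, 4.2, 0.8, 3.5); G = 15.5.
W^NE = (Σα)·G − ½Σα_i² = 15.5² − ½·55.05 = 212.725.
Planner sets g_i = Σα_j = 15.5 for every i, so G^SO = 5·15.5 = 77.5.
W^SO = (Σα)·G^SO − ½·5·(Σα)² = (5/2)·15.5² = 600.625.
Deadweight loss = W^SO − W^NE = 387.9.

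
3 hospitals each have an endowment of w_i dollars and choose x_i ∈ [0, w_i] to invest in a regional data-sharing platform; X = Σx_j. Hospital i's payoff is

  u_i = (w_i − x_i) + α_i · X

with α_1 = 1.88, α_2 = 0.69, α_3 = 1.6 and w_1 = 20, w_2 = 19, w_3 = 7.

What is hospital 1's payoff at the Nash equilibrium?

∂u_i/∂x_i = α_i − 1, so hospital i contributes w_i if α_i > 1, else 0.
α_i > 1 for i ∈ {1, 3}; NE contributions (20, 0, 7), X = 27.
u_1 = (20 − 20) + 1.88·27 = 50.76.

50.76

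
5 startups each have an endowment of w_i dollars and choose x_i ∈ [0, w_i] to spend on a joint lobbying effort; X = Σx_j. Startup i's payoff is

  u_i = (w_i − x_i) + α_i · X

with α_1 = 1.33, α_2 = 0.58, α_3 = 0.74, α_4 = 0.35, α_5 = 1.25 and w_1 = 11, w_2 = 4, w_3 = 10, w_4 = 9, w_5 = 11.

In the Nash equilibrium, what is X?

22

∂u_i/∂x_i = α_i − 1, so startup i contributes w_i if α_i > 1, else 0.
α_i > 1 for i ∈ {1, 5}; NE contributions (11, 0, 0, 0, 11), X = 22.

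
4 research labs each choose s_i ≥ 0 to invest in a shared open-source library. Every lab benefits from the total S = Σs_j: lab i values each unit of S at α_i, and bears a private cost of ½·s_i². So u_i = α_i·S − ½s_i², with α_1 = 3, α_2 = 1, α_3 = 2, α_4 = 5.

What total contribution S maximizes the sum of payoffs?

Planner FOC: ∂(Σu_j)/∂s_i = (Σα_j) − s_i = 0, so s_i^SO = Σα_j = 11 for every i; S^SO = 44.

44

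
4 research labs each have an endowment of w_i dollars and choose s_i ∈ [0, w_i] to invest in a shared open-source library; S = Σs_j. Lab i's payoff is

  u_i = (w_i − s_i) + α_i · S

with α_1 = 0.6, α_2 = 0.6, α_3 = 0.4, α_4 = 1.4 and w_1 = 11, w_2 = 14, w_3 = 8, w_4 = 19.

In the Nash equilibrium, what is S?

∂u_i/∂s_i = α_i − 1, so lab i contributes w_i if α_i > 1, else 0.
α_i > 1 for i ∈ {4}; NE contributions (0, 0, 0, 19), S = 19.

19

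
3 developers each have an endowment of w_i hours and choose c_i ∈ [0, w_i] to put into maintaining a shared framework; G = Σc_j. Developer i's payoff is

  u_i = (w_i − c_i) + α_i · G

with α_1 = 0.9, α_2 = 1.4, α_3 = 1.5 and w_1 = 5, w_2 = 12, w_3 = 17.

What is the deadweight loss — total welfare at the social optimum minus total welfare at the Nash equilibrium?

14

∂u_i/∂c_i = α_i − 1, so developer i contributes w_i if α_i > 1, else 0.
α_i > 1 for i ∈ {2, 3}; NE contributions (0, 12, 17), G = 29.
W^NE = Σw_i − G^NE + (Σα_i)·G^NE = 34 + 2.8·29 = 115.2.
Planner: ∂(Σu_j)/∂c_i = Σα_j − 1 = 2.8 > 0, so everyone contributes w_i; G^SO = 34, W^SO = 34 + 2.8·34 = 129.2.
Deadweight loss = 14.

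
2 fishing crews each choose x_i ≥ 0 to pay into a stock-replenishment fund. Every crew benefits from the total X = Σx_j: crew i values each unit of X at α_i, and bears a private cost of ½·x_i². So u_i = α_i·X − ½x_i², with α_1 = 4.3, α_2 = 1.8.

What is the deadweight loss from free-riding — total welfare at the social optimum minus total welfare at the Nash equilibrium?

10.865

Crew i's FOC: ∂u_i/∂x_i = α_i − x_i = 0, so x_i* = α_i.
NE contributions = (4.3, 1.8); X = 6.1.
W^NE = (Σα)·X − ½Σα_i² = 6.1² − ½·21.73 = 26.345.
Planner sets x_i = Σα_j = 6.1 for every i, so X^SO = 2·6.1 = 12.2.
W^SO = (Σα)·X^SO − ½·2·(Σα)² = (2/2)·6.1² = 37.21.
Deadweight loss = W^SO − W^NE = 10.865.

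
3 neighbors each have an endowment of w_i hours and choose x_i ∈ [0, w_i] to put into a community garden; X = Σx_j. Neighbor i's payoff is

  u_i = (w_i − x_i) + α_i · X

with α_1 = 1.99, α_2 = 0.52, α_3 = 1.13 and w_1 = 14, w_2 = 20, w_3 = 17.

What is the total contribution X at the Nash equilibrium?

31

∂u_i/∂x_i = α_i − 1, so neighbor i contributes w_i if α_i > 1, else 0.
α_i > 1 for i ∈ {1, 3}; NE contributions (14, 0, 17), X = 31.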